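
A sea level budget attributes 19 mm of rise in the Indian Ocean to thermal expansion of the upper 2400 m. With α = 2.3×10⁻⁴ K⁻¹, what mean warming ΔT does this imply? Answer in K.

0.034 K

ΔT = Δh/(αH) = 0.019 / (2.3×10⁻⁴ × 2400) ≈ 0.03442 K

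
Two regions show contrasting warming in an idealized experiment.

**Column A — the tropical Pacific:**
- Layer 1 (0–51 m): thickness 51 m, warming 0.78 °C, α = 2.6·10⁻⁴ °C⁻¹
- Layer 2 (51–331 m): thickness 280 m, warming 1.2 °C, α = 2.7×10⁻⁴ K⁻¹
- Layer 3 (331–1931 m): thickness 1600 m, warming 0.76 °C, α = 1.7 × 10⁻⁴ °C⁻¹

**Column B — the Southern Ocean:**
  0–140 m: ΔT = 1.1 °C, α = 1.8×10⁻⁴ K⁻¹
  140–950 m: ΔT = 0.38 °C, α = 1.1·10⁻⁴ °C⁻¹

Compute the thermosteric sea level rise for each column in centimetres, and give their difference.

A: 31 cm; B: 6.2 cm; difference 25 cm

A 2.6×10⁻⁴ × 0.78 × 51 = 0.0103428 m
A Layer 2: 2.7×10⁻⁴ × 280 × 1.2 = 0.09072 m
A Layer 3: 1600 × 1.7×10⁻⁴ × 0.76 = 0.20672 m
A total: 0.3077828 m
B 1.1 × 1.8×10⁻⁴ × 140 = 0.02772 m
B Layer 2: 1.1×10⁻⁴ × 810 × 0.38 = 0.033858 m
B total: 0.061578 m
Difference: 0.3077828 − 0.061578 = 0.2462048 m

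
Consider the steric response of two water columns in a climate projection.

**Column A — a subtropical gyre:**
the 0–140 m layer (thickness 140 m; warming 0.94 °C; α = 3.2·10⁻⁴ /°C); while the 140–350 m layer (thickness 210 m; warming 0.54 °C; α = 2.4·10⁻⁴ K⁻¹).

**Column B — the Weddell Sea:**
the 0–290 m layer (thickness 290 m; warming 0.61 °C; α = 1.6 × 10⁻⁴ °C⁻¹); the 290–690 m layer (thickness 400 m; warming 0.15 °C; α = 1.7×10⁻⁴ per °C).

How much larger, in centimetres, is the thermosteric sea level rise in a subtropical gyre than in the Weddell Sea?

3.08 cm

A Layer 1: 3.2×10⁻⁴ × 0.94 × 140 = 0.042112 m
A 140–350 m: 0.54 × 210 × 2.4×10⁻⁴ = 0.027216 m
A total: 0.069328 m
B 0–290 m: 0.61 × 290 × 1.6×10⁻⁴ = 0.028304 m
B 290–690 m: 1.7×10⁻⁴ × 0.15 × 400 = 0.01020 m
B total: 0.038504 m
Difference: 0.069328 − 0.038504 = 0.030824 m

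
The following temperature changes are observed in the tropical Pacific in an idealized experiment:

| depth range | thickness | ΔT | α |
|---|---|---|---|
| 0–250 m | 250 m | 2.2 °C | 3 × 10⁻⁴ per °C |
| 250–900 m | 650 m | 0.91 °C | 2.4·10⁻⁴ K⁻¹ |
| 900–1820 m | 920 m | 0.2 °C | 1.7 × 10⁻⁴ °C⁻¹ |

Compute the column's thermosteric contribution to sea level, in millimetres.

0–250 m: 2.2 × 3×10⁻⁴ × 250 = 0.16500 m
650 × 2.4×10⁻⁴ × 0.91 = 0.14196 m
Layer 3: 0.2 × 920 × 1.7×10⁻⁴ = 0.03128 m
Δh = 0.16500 + 0.14196 + 0.03128 = 0.33824 m

338 mm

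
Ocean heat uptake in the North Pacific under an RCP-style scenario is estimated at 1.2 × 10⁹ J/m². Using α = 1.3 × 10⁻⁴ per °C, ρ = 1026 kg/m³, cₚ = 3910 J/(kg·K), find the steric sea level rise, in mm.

Δh = αQ/(ρcₚ) = 1.3×10⁻⁴ × 1.2×10⁹ / (1026 × 3910) ≈ 0.038887 m

Δh ≈ 38.9 mm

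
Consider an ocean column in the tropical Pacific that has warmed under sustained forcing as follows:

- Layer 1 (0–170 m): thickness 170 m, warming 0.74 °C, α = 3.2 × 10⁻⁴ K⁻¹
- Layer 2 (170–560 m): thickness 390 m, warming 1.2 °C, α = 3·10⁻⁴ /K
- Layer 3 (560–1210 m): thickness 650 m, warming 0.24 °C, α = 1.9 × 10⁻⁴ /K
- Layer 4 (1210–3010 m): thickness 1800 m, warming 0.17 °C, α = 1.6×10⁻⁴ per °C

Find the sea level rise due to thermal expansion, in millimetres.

0–170 m: 170 × 3.2×10⁻⁴ × 0.74 = 0.040256 m
Layer 2: 390 × 1.2 × 3×10⁻⁴ = 0.14040 m
0.24 × 1.9×10⁻⁴ × 650 = 0.02964 m
Layer 4: 1800 × 1.6×10⁻⁴ × 0.17 = 0.04896 m
Δh = 0.040256 + 0.14040 + 0.02964 + 0.04896 = 0.259256 m ≈ 260 mm

Δh ≈ 260 mm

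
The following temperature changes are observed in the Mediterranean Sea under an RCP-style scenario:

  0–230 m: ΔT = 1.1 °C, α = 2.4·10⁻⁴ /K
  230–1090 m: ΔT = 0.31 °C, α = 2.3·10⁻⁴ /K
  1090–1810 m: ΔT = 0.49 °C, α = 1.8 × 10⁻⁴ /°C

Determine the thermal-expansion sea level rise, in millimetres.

0–230 m: 1.1 × 2.4×10⁻⁴ × 230 = 0.06072 m
230–1090 m: 0.31 × 860 × 2.3×10⁻⁴ = 0.061318 m
Layer 3: 1.8×10⁻⁴ × 0.49 × 720 = 0.063504 m
Δh = 0.06072 + 0.061318 + 0.063504 = 0.185542 m

Δh = 190 mm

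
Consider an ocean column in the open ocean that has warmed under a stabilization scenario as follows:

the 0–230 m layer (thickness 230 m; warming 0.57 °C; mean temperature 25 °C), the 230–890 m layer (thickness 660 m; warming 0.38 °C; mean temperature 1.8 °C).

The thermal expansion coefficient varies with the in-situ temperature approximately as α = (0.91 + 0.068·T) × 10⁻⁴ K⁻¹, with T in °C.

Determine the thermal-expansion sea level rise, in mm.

Δh ≈ 60.1 mm

Layer 1: α = (0.91 + 0.068×25)×10⁻⁴ = 2.61×10⁻⁴ K⁻¹
Layer 2: α = (0.91 + 0.068×1.8)×10⁻⁴ = 1.0324×10⁻⁴ K⁻¹
0–230 m: 0.57 × 230 × 2.61×10⁻⁴ = 0.0342171 m
230–890 m: 660 × 1.0324×10⁻⁴ × 0.38 = 0.025892592 m
Δh = 0.0342171 + 0.025892592 = 0.060109692 m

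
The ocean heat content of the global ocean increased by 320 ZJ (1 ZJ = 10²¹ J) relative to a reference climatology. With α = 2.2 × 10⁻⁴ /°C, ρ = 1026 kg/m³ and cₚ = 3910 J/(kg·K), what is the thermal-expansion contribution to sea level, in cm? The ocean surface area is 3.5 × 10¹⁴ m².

about 5.0 cm

Per unit area: Q = 320×10²¹ / (3.5×10¹⁴) ≈ 9.143×10⁸ J/m²
Δh = αQ/(ρcₚ) = 2.2×10⁻⁴ × 9.143×10⁸ / (1026 × 3910) ≈ 0.05014 m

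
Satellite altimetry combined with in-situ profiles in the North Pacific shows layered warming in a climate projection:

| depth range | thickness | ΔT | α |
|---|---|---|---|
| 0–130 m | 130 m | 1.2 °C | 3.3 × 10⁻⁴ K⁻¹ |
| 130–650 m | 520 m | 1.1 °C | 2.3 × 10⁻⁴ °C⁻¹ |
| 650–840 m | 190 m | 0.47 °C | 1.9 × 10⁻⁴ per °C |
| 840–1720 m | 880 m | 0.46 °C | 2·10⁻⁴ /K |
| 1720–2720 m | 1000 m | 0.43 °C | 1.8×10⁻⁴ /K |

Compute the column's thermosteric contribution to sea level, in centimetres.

Δh = 35.8 cm

0–130 m: 130 × 1.2 × 3.3×10⁻⁴ = 0.05148 m
Layer 2: 1.1 × 2.3×10⁻⁴ × 520 = 0.13156 m
650–840 m: 190 × 0.47 × 1.9×10⁻⁴ = 0.016967 m
840–1720 m: 2×10⁻⁴ × 880 × 0.46 = 0.08096 m
1000 × 0.43 × 1.8×10⁻⁴ = 0.07740 m
Δh = 0.05148 + 0.13156 + 0.016967 + 0.08096 + 0.07740 = 0.358367 m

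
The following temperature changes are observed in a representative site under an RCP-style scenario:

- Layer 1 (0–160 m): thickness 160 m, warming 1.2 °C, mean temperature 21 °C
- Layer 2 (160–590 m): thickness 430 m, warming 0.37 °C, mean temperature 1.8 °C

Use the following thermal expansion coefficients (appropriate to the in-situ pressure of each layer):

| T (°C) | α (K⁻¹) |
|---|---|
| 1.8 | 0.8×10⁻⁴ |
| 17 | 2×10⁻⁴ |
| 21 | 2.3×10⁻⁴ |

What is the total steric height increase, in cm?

about 5.69 cm

Layer 1 at 21 °C → α = 2.3×10⁻⁴ K⁻¹
Layer 2 at 1.8 °C → α = 0.8×10⁻⁴ K⁻¹
Layer 1: 160 × 2.3×10⁻⁴ × 1.2 = 0.04416 m
Layer 2: 430 × 0.8×10⁻⁴ × 0.37 = 0.012728 m
Δh = 0.04416 + 0.012728 = 0.056888 m ≈ 5.69 cm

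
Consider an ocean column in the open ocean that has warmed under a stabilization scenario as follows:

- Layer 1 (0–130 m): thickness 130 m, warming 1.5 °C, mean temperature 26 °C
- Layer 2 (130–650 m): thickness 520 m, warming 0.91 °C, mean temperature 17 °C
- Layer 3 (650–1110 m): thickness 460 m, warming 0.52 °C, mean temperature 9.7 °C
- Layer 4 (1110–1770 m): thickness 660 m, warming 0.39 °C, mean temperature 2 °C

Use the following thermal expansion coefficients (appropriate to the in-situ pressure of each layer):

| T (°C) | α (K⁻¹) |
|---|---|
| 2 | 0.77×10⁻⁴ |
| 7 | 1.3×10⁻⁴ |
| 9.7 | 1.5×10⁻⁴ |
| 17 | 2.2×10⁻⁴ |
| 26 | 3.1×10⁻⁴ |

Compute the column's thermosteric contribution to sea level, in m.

Layer 1 at 26 °C → α = 3.1×10⁻⁴ K⁻¹
Layer 2 at 17 °C → α = 2.2×10⁻⁴ K⁻¹
Layer 3 at 9.7 °C → α = 1.5×10⁻⁴ K⁻¹
Layer 4 at 2 °C → α = 0.77×10⁻⁴ K⁻¹
Layer 1: 3.1×10⁻⁴ × 130 × 1.5 = 0.06045 m
Layer 2: 0.91 × 520 × 2.2×10⁻⁴ = 0.104104 m
650–1110 m: 460 × 1.5×10⁻⁴ × 0.52 = 0.03588 m
1110–1770 m: 660 × 0.77×10⁻⁴ × 0.39 = 0.0198198 m
Δh = 0.06045 + 0.104104 + 0.03588 + 0.0198198 = 0.2202538 m

0.22 m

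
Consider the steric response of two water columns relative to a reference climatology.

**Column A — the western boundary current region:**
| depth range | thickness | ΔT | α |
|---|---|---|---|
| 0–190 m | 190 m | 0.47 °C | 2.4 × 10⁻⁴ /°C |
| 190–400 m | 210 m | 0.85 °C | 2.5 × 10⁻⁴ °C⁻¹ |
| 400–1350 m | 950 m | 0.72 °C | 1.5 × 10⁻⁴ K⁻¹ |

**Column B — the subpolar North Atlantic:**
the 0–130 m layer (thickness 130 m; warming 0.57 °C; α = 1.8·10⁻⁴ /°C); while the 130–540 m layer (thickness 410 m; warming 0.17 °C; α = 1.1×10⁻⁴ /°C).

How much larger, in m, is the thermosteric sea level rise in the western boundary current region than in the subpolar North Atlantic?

A Layer 1: 190 × 0.47 × 2.4×10⁻⁴ = 0.021432 m
A 210 × 0.85 × 2.5×10⁻⁴ = 0.044625 m
A 400–1350 m: 0.72 × 950 × 1.5×10⁻⁴ = 0.10260 m
A total: 0.168657 m
B 0–130 m: 0.57 × 130 × 1.8×10⁻⁴ = 0.013338 m
B 130–540 m: 1.1×10⁻⁴ × 0.17 × 410 = 0.007667 m
B total: 0.021005 m
Difference: 0.168657 − 0.021005 = 0.147652 m

0.15 m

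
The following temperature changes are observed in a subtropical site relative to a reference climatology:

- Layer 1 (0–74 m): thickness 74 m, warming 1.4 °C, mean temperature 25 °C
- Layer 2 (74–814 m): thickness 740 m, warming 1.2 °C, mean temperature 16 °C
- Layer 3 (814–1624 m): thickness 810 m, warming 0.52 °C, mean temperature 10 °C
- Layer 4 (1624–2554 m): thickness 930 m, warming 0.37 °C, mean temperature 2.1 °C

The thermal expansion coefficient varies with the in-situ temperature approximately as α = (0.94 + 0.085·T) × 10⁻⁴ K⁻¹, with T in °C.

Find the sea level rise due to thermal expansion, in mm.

350 mm of thermosteric rise

Layer 1: α = (0.94 + 0.085×25)×10⁻⁴ = 3.065×10⁻⁴ K⁻¹
Layer 2: α = (0.94 + 0.085×16)×10⁻⁴ = 2.3×10⁻⁴ K⁻¹
Layer 3: α = (0.94 + 0.085×10)×10⁻⁴ = 1.79×10⁻⁴ K⁻¹
Layer 4: α = (0.94 + 0.085×2.1)×10⁻⁴ = 1.1185×10⁻⁴ K⁻¹
74 × 1.4 × 3.065×10⁻⁴ = 0.0317534 m
1.2 × 740 × 2.3×10⁻⁴ = 0.20424 m
Layer 3: 810 × 0.52 × 1.79×10⁻⁴ = 0.0753948 m
1.1185×10⁻⁴ × 0.37 × 930 = 0.038487585 m
Δh = 0.0317534 + 0.20424 + 0.0753948 + 0.038487585 = 0.349875785 m ≈ 350 mm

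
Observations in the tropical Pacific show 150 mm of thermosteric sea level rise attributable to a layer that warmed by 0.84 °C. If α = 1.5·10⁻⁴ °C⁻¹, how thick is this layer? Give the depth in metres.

about 1190 m

H = Δh/(αΔT) = 0.15 / (1.5×10⁻⁴ × 0.84) ≈ 1190 m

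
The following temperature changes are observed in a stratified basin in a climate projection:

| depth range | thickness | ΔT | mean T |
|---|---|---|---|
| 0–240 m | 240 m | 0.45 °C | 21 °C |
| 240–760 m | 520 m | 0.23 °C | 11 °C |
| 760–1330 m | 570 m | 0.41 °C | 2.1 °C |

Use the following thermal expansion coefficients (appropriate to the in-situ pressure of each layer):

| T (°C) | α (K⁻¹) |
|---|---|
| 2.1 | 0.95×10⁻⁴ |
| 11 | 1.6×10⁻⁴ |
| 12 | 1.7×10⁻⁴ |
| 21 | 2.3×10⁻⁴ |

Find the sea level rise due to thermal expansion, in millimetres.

Layer 1 at 21 °C → α = 2.3×10⁻⁴ K⁻¹
Layer 2 at 11 °C → α = 1.6×10⁻⁴ K⁻¹
Layer 3 at 2.1 °C → α = 0.95×10⁻⁴ K⁻¹
Layer 1: 240 × 0.45 × 2.3×10⁻⁴ = 0.02484 m
Layer 2: 1.6×10⁻⁴ × 520 × 0.23 = 0.019136 m
0.95×10⁻⁴ × 0.41 × 570 = 0.0222015 m
Δh = 0.02484 + 0.019136 + 0.0222015 = 0.0661775 m

Δh ≈ 66.2 mm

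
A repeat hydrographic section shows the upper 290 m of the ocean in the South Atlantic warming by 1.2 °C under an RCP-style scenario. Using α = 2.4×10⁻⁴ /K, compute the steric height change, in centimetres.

Δh = αΔT·H = 2.4×10⁻⁴ × 1.2 × 290 = 0.08352 m

8.35 cm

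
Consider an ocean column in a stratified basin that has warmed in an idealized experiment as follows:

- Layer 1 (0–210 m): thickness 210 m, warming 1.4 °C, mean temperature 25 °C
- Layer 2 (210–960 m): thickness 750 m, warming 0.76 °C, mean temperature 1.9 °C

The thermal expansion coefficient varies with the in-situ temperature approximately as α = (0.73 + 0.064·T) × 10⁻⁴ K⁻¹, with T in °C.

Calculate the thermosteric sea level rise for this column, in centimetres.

about 12 cm

Layer 1: α = (0.73 + 0.064×25)×10⁻⁴ = 2.33×10⁻⁴ K⁻¹
Layer 2: α = (0.73 + 0.064×1.9)×10⁻⁴ = 0.8516×10⁻⁴ K⁻¹
Layer 1: 210 × 2.33×10⁻⁴ × 1.4 = 0.068502 m
210–960 m: 0.8516×10⁻⁴ × 0.76 × 750 = 0.0485412 m
Δh = 0.068502 + 0.0485412 = 0.1170432 m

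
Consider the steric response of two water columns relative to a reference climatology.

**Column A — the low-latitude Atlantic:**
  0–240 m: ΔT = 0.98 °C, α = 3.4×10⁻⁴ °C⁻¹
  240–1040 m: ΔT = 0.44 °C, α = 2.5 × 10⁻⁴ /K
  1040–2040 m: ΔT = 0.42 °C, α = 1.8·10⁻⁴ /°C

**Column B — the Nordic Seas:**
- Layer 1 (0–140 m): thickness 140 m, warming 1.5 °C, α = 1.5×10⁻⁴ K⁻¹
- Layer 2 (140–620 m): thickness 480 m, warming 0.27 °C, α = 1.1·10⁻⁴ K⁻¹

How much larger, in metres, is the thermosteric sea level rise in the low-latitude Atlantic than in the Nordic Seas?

A Layer 1: 0.98 × 3.4×10⁻⁴ × 240 = 0.079968 m
A 240–1040 m: 800 × 2.5×10⁻⁴ × 0.44 = 0.08800 m
A 1040–2040 m: 1000 × 1.8×10⁻⁴ × 0.42 = 0.07560 m
A total: 0.243568 m
B 140 × 1.5 × 1.5×10⁻⁴ = 0.03150 m
B 1.1×10⁻⁴ × 480 × 0.27 = 0.014256 m
B total: 0.045756 m
Difference: 0.243568 − 0.045756 = 0.197812 m

0.20 m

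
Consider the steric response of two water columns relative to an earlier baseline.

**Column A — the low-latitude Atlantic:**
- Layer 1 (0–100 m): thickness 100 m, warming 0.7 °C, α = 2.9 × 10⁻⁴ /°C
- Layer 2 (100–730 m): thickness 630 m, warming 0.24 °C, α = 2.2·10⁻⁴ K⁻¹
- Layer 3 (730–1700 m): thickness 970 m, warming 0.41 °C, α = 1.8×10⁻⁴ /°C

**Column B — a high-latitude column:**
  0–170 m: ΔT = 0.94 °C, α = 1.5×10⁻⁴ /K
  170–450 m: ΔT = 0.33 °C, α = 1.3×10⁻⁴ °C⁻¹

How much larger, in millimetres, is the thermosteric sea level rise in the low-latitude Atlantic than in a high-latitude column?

A 0–100 m: 100 × 0.7 × 2.9×10⁻⁴ = 0.02030 m
A 0.24 × 2.2×10⁻⁴ × 630 = 0.033264 m
A 730–1700 m: 970 × 0.41 × 1.8×10⁻⁴ = 0.071586 m
A total: 0.12515 m
B Layer 1: 1.5×10⁻⁴ × 170 × 0.94 = 0.02397 m
B Layer 2: 280 × 1.3×10⁻⁴ × 0.33 = 0.012012 m
B total: 0.035982 m
Difference: 0.12515 − 0.035982 = 0.089168 m

Δh_A − Δh_B ≈ 89 mm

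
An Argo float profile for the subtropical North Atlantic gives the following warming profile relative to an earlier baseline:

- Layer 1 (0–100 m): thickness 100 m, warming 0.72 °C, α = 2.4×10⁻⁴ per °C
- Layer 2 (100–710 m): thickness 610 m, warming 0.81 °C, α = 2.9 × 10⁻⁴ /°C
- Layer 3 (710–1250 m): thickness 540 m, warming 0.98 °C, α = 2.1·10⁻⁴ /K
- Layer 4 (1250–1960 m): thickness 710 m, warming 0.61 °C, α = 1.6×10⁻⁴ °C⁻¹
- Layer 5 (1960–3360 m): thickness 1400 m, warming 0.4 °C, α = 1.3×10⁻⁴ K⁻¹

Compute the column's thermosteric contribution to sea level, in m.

Δh = 0.41 m

0.72 × 100 × 2.4×10⁻⁴ = 0.01728 m
0.81 × 610 × 2.9×10⁻⁴ = 0.143289 m
Layer 3: 0.98 × 2.1×10⁻⁴ × 540 = 0.111132 m
Layer 4: 0.61 × 710 × 1.6×10⁻⁴ = 0.069296 m
1960–3360 m: 1.3×10⁻⁴ × 1400 × 0.4 = 0.07280 m
Δh = 0.01728 + 0.143289 + 0.111132 + 0.069296 + 0.07280 = 0.413797 m ≈ 0.41 m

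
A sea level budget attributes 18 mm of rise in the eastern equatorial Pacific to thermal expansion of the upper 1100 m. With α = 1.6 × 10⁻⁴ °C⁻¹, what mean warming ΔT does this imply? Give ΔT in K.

ΔT ≈ 0.10 K

ΔT = Δh/(αH) = 0.018 / (1.6×10⁻⁴ × 1100) ≈ 0.1023 K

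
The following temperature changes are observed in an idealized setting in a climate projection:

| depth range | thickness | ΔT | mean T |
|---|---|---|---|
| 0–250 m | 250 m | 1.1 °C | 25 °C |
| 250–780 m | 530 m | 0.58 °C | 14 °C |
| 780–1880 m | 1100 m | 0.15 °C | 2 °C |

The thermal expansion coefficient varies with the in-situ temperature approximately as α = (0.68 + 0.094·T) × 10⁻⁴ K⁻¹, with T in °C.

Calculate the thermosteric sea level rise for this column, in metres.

Δh = 0.16 m

Layer 1: α = (0.68 + 0.094×25)×10⁻⁴ = 3.03×10⁻⁴ K⁻¹
Layer 2: α = (0.68 + 0.094×14)×10⁻⁴ = 1.996×10⁻⁴ K⁻¹
Layer 3: α = (0.68 + 0.094×2)×10⁻⁴ = 0.868×10⁻⁴ K⁻¹
0–250 m: 250 × 1.1 × 3.03×10⁻⁴ = 0.083325 m
Layer 2: 0.58 × 1.996×10⁻⁴ × 530 = 0.06135704 m
Layer 3: 1100 × 0.868×10⁻⁴ × 0.15 = 0.014322 m
Δh = 0.083325 + 0.06135704 + 0.014322 = 0.15900404 m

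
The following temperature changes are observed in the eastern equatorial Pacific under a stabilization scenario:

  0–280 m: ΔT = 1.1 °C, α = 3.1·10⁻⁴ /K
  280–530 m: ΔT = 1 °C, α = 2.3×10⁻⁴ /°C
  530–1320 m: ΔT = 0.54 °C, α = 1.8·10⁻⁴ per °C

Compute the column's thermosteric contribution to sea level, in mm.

0–280 m: 280 × 1.1 × 3.1×10⁻⁴ = 0.09548 m
Layer 2: 250 × 1 × 2.3×10⁻⁴ = 0.05750 m
1.8×10⁻⁴ × 790 × 0.54 = 0.076788 m
Δh = 0.09548 + 0.05750 + 0.076788 = 0.229768 m ≈ 230 mm

230 mm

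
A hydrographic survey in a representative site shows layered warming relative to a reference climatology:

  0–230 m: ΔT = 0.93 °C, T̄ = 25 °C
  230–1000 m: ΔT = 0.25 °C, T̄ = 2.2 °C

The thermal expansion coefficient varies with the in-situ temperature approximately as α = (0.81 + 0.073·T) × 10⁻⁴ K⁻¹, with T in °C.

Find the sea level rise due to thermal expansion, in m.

Layer 1: α = (0.81 + 0.073×25)×10⁻⁴ = 2.635×10⁻⁴ K⁻¹
Layer 2: α = (0.81 + 0.073×2.2)×10⁻⁴ = 0.9706×10⁻⁴ K⁻¹
0.93 × 2.635×10⁻⁴ × 230 = 0.05636265 m
0.25 × 0.9706×10⁻⁴ × 770 = 0.01868405 m
Δh = 0.05636265 + 0.01868405 = 0.0750467 m

about 0.075 m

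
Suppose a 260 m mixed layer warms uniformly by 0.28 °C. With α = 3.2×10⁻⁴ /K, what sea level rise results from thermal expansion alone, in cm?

about 2.33 cm

Δh = αΔT·H = 3.2×10⁻⁴ × 0.28 × 260 = 0.023296 m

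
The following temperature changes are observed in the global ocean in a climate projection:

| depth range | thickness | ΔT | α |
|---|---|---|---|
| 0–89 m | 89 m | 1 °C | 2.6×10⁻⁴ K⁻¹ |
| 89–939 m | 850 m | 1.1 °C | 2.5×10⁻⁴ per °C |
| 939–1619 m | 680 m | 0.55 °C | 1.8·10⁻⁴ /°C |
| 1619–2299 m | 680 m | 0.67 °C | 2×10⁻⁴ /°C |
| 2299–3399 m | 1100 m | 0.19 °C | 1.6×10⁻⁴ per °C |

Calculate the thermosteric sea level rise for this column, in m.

Δh ≈ 0.449 m

Layer 1: 2.6×10⁻⁴ × 1 × 89 = 0.02314 m
89–939 m: 850 × 2.5×10⁻⁴ × 1.1 = 0.23375 m
Layer 3: 1.8×10⁻⁴ × 680 × 0.55 = 0.06732 m
1619–2299 m: 0.67 × 2×10⁻⁴ × 680 = 0.09112 m
2299–3399 m: 0.19 × 1100 × 1.6×10⁻⁴ = 0.03344 m
Δh = 0.02314 + 0.23375 + 0.06732 + 0.09112 + 0.03344 = 0.44877 m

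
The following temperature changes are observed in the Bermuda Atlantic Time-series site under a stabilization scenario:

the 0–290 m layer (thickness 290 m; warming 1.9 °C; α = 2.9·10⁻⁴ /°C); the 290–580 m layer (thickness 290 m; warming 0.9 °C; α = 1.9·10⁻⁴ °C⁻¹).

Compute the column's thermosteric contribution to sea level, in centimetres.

Δh ≈ 20.9 cm

Layer 1: 290 × 2.9×10⁻⁴ × 1.9 = 0.15979 m
290–580 m: 1.9×10⁻⁴ × 290 × 0.9 = 0.04959 m
Δh = 0.15979 + 0.04959 = 0.20938 m ≈ 20.9 cm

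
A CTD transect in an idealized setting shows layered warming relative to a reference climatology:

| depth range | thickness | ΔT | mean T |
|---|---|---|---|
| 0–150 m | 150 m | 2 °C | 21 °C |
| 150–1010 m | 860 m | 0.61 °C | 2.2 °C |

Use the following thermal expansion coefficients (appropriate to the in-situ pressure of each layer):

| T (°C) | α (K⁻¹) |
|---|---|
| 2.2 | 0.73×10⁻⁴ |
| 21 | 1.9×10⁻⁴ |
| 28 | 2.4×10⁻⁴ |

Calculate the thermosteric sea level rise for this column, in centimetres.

Δh = 9.53 cm

Layer 1 at 21 °C → α = 1.9×10⁻⁴ K⁻¹
Layer 2 at 2.2 °C → α = 0.73×10⁻⁴ K⁻¹
Layer 1: 1.9×10⁻⁴ × 150 × 2 = 0.05700 m
150–1010 m: 0.61 × 860 × 0.73×10⁻⁴ = 0.0382958 m
Δh = 0.05700 + 0.0382958 = 0.0952958 m ≈ 9.53 cm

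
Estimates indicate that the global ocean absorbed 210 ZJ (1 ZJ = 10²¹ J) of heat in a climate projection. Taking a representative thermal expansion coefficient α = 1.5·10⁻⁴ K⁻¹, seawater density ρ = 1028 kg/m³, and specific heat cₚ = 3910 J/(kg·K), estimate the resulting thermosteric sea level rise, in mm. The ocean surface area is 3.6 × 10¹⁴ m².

Per unit area: Q = 210×10²¹ / (3.6×10¹⁴) ≈ 5.833×10⁸ J/m²
Δh = αQ/(ρcₚ) = 1.5×10⁻⁴ × 5.833×10⁸ / (1028 × 3910) ≈ 0.021768 m

Δh = 21.8 mm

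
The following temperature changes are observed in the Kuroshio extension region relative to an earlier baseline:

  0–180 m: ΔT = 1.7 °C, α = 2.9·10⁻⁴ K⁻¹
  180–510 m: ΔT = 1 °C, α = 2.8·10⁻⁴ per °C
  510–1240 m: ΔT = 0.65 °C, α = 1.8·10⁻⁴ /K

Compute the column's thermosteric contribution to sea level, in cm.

26.7 cm of thermosteric rise

0–180 m: 180 × 1.7 × 2.9×10⁻⁴ = 0.08874 m
Layer 2: 330 × 1 × 2.8×10⁻⁴ = 0.09240 m
Layer 3: 730 × 1.8×10⁻⁴ × 0.65 = 0.08541 m
Δh = 0.08874 + 0.09240 + 0.08541 = 0.26655 m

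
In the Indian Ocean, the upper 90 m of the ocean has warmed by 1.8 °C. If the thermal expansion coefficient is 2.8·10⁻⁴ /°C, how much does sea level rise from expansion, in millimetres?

Δh = αΔT·H = 2.8×10⁻⁴ × 1.8 × 90 = 0.04536 m

about 45.4 mm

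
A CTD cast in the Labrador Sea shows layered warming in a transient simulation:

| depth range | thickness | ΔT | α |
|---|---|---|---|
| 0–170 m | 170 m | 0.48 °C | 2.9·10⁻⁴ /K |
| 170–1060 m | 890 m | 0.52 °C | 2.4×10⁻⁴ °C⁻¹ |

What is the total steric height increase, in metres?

170 × 0.48 × 2.9×10⁻⁴ = 0.023664 m
Layer 2: 890 × 0.52 × 2.4×10⁻⁴ = 0.111072 m
Δh = 0.023664 + 0.111072 = 0.134736 m ≈ 0.135 m

Δh = 0.135 m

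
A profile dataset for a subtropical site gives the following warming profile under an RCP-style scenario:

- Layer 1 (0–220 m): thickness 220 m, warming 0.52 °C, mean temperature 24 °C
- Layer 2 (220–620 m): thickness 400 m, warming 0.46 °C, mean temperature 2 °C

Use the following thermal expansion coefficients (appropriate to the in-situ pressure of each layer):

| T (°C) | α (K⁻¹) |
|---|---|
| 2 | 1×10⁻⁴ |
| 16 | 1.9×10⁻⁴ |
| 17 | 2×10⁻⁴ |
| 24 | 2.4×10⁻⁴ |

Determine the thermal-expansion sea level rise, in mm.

Layer 1 at 24 °C → α = 2.4×10⁻⁴ K⁻¹
Layer 2 at 2 °C → α = 1×10⁻⁴ K⁻¹
Layer 1: 2.4×10⁻⁴ × 0.52 × 220 = 0.027456 m
1×10⁻⁴ × 0.46 × 400 = 0.01840 m
Δh = 0.027456 + 0.01840 = 0.045856 m ≈ 45.9 mm

45.9 mm of thermosteric rise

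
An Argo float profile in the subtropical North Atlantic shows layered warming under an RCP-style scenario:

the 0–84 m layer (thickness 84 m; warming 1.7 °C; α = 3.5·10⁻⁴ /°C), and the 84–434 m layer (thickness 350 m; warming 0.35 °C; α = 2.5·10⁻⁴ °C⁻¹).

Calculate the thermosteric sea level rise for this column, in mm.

80.6 mm

0–84 m: 84 × 3.5×10⁻⁴ × 1.7 = 0.04998 m
84–434 m: 2.5×10⁻⁴ × 350 × 0.35 = 0.030625 m
Δh = 0.04998 + 0.030625 = 0.080605 m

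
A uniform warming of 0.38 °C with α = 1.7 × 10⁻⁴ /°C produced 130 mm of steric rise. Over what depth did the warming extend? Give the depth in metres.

about 2000 m

H = Δh/(αΔT) = 0.13 / (1.7×10⁻⁴ × 0.38) ≈ 2012 m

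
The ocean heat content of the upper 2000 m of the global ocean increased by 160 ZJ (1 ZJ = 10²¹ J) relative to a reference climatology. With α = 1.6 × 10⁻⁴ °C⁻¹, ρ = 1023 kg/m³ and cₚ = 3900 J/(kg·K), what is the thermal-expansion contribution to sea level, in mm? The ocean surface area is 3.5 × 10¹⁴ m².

18 mm

Per unit area: Q = 160×10²¹ / (3.5×10¹⁴) ≈ 4.571×10⁸ J/m²
Δh = αQ/(ρcₚ) = 1.6×10⁻⁴ × 4.571×10⁸ / (1023 × 3900) ≈ 0.018331 m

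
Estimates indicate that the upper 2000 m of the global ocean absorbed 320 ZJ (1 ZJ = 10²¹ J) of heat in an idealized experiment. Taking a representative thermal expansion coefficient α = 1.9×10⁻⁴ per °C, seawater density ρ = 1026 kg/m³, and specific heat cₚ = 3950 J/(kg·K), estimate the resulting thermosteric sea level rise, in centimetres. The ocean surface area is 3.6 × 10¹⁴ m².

Per unit area: Q = 320×10²¹ / (3.6×10¹⁴) ≈ 8.889×10⁸ J/m²
Δh = αQ/(ρcₚ) = 1.9×10⁻⁴ × 8.889×10⁸ / (1026 × 3950) ≈ 0.041674 m

Δh = 4.17 cm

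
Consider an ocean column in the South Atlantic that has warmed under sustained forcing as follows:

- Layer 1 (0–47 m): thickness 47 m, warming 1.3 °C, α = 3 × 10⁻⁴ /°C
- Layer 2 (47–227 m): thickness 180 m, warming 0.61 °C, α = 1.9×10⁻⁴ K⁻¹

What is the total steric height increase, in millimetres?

Δh = 39.2 mm

Layer 1: 1.3 × 3×10⁻⁴ × 47 = 0.01833 m
Layer 2: 0.61 × 180 × 1.9×10⁻⁴ = 0.020862 m
Δh = 0.01833 + 0.020862 = 0.039192 m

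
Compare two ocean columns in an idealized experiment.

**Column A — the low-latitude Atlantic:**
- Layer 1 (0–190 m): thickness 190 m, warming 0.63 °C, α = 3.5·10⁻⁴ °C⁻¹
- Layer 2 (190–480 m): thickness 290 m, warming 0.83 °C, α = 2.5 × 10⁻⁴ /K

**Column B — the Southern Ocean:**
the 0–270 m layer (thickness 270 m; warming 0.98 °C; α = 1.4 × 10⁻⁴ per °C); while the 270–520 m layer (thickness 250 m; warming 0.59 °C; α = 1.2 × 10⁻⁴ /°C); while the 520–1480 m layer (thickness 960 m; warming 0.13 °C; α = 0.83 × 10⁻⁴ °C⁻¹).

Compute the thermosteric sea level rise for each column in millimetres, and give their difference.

A 0.63 × 3.5×10⁻⁴ × 190 = 0.041895 m
A Layer 2: 290 × 0.83 × 2.5×10⁻⁴ = 0.060175 m
A total: 0.10207 m
B 0.98 × 1.4×10⁻⁴ × 270 = 0.037044 m
B 270–520 m: 1.2×10⁻⁴ × 0.59 × 250 = 0.01770 m
B 0.83×10⁻⁴ × 960 × 0.13 = 0.0103584 m
B total: 0.0651024 m
Difference: 0.10207 − 0.0651024 = 0.0369676 m

Δh_A ≈ 102 mm, Δh_B ≈ 65.1 mm; difference ≈ 37.0 mm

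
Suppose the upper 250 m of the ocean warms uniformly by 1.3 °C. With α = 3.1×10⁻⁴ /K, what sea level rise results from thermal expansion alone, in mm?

Δh ≈ 101 mm

Δh = αΔT·H = 3.1×10⁻⁴ × 1.3 × 250 = 0.10075 m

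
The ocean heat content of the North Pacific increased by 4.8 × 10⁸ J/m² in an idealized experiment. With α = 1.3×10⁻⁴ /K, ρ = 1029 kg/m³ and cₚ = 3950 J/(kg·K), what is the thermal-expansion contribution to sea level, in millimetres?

Δh = αQ/(ρcₚ) = 1.3×10⁻⁴ × 4.8×10⁸ / (1029 × 3950) ≈ 0.015352 m

Δh ≈ 15.4 mm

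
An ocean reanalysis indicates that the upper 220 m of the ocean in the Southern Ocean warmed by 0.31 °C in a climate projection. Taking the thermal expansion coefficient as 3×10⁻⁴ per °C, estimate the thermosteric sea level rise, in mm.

Δh = αΔT·H = 3×10⁻⁴ × 0.31 × 220 = 0.02046 m

about 20.5 mm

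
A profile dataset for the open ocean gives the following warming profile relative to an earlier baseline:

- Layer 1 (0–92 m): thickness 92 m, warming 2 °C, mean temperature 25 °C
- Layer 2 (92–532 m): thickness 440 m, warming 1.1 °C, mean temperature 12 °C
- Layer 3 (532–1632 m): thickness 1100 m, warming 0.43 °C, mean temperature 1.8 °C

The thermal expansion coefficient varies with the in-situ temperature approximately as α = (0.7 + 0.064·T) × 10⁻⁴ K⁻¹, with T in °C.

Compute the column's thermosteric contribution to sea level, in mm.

150 mm

Layer 1: α = (0.7 + 0.064×25)×10⁻⁴ = 2.3×10⁻⁴ K⁻¹
Layer 2: α = (0.7 + 0.064×12)×10⁻⁴ = 1.468×10⁻⁴ K⁻¹
Layer 3: α = (0.7 + 0.064×1.8)×10⁻⁴ = 0.8152×10⁻⁴ K⁻¹
2.3×10⁻⁴ × 2 × 92 = 0.04232 m
1.468×10⁻⁴ × 1.1 × 440 = 0.0710512 m
Layer 3: 0.43 × 1100 × 0.8152×10⁻⁴ = 0.03855896 m
Δh = 0.04232 + 0.0710512 + 0.03855896 = 0.15193016 m ≈ 150 mm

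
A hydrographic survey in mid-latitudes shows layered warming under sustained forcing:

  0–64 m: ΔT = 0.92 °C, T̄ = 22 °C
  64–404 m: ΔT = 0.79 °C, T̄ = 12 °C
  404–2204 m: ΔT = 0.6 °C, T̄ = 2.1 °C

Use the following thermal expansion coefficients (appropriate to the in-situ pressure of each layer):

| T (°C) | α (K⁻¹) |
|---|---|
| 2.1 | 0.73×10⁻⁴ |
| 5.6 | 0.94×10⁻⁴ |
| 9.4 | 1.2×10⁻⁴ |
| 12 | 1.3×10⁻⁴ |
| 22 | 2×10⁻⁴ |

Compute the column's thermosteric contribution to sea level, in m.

0.13 m

Layer 1 at 22 °C → α = 2×10⁻⁴ K⁻¹
Layer 2 at 12 °C → α = 1.3×10⁻⁴ K⁻¹
Layer 3 at 2.1 °C → α = 0.73×10⁻⁴ K⁻¹
64 × 0.92 × 2×10⁻⁴ = 0.011776 m
Layer 2: 1.3×10⁻⁴ × 340 × 0.79 = 0.034918 m
0.73×10⁻⁴ × 1800 × 0.6 = 0.07884 m
Δh = 0.011776 + 0.034918 + 0.07884 = 0.125534 m ≈ 0.13 m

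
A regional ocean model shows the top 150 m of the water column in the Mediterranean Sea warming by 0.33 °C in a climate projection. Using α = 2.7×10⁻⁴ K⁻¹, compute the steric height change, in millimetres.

13.4 mm

Δh = αΔT·H = 2.7×10⁻⁴ × 0.33 × 150 = 0.013365 m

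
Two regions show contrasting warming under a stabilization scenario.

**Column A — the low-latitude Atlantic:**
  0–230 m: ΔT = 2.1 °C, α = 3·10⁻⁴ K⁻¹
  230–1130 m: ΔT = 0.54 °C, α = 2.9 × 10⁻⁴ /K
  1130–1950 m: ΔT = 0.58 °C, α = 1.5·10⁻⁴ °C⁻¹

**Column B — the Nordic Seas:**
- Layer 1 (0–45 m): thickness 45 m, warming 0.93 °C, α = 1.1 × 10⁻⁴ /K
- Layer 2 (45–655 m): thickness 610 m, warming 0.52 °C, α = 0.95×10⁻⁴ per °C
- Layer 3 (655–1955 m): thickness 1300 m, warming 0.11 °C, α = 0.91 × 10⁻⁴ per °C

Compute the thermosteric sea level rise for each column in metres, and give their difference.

A 3×10⁻⁴ × 230 × 2.1 = 0.14490 m
A 230–1130 m: 900 × 0.54 × 2.9×10⁻⁴ = 0.14094 m
A 0.58 × 820 × 1.5×10⁻⁴ = 0.07134 m
A total: 0.35718 m
B 0–45 m: 45 × 0.93 × 1.1×10⁻⁴ = 0.0046035 m
B 45–655 m: 0.95×10⁻⁴ × 0.52 × 610 = 0.030134 m
B Layer 3: 0.11 × 1300 × 0.91×10⁻⁴ = 0.013013 m
B total: 0.0477505 m
Difference: 0.35718 − 0.0477505 = 0.3094295 m

Δh_A ≈ 0.36 m, Δh_B ≈ 0.048 m; difference ≈ 0.31 m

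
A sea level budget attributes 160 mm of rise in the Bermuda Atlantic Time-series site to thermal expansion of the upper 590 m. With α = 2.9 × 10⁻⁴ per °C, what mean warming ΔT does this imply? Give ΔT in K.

about 0.94 K

ΔT = Δh/(αH) = 0.16 / (2.9×10⁻⁴ × 590) ≈ 0.9351 K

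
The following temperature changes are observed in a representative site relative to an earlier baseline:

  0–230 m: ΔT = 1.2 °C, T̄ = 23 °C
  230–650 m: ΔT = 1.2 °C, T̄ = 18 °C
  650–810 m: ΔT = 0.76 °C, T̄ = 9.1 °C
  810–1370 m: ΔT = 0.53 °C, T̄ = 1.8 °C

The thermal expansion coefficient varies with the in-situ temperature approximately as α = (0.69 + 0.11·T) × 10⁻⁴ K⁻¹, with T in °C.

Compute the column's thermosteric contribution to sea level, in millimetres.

Δh = 270 mm

Layer 1: α = (0.69 + 0.11×23)×10⁻⁴ = 3.22×10⁻⁴ K⁻¹
Layer 2: α = (0.69 + 0.11×18)×10⁻⁴ = 2.67×10⁻⁴ K⁻¹
Layer 3: α = (0.69 + 0.11×9.1)×10⁻⁴ = 1.691×10⁻⁴ K⁻¹
Layer 4: α = (0.69 + 0.11×1.8)×10⁻⁴ = 0.888×10⁻⁴ K⁻¹
0–230 m: 230 × 1.2 × 3.22×10⁻⁴ = 0.088872 m
1.2 × 420 × 2.67×10⁻⁴ = 0.134568 m
650–810 m: 0.76 × 1.691×10⁻⁴ × 160 = 0.02056256 m
Layer 4: 0.53 × 560 × 0.888×10⁻⁴ = 0.02635584 m
Δh = 0.088872 + 0.134568 + 0.02056256 + 0.02635584 = 0.2703584 m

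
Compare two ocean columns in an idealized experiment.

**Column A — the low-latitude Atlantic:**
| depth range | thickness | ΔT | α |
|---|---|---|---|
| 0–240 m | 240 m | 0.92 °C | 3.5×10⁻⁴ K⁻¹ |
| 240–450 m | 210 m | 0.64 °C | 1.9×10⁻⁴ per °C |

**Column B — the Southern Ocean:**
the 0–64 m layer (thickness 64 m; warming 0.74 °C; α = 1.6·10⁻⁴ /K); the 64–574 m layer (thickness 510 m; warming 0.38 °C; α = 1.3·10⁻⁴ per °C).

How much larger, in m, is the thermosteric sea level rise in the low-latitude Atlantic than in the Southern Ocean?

Δh_A − Δh_B ≈ 0.070 m

A 0–240 m: 0.92 × 240 × 3.5×10⁻⁴ = 0.07728 m
A 240–450 m: 1.9×10⁻⁴ × 0.64 × 210 = 0.025536 m
A total: 0.102816 m
B 0–64 m: 64 × 0.74 × 1.6×10⁻⁴ = 0.0075776 m
B Layer 2: 510 × 1.3×10⁻⁴ × 0.38 = 0.025194 m
B total: 0.0327716 m
Difference: 0.102816 − 0.0327716 = 0.0700444 m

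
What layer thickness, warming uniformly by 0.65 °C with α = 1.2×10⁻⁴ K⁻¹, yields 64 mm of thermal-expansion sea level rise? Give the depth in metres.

H ≈ 821 m

H = Δh/(αΔT) = 0.064 / (1.2×10⁻⁴ × 0.65) ≈ 820.5 m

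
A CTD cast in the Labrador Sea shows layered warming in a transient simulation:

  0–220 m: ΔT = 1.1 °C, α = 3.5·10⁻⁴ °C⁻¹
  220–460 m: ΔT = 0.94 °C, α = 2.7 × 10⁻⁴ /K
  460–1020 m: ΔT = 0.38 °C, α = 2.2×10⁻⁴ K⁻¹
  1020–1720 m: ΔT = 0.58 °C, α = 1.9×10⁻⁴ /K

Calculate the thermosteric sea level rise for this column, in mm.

Δh = 270 mm

3.5×10⁻⁴ × 1.1 × 220 = 0.08470 m
Layer 2: 2.7×10⁻⁴ × 240 × 0.94 = 0.060912 m
Layer 3: 0.38 × 560 × 2.2×10⁻⁴ = 0.046816 m
1020–1720 m: 700 × 0.58 × 1.9×10⁻⁴ = 0.07714 m
Δh = 0.08470 + 0.060912 + 0.046816 + 0.07714 = 0.269568 m ≈ 270 mm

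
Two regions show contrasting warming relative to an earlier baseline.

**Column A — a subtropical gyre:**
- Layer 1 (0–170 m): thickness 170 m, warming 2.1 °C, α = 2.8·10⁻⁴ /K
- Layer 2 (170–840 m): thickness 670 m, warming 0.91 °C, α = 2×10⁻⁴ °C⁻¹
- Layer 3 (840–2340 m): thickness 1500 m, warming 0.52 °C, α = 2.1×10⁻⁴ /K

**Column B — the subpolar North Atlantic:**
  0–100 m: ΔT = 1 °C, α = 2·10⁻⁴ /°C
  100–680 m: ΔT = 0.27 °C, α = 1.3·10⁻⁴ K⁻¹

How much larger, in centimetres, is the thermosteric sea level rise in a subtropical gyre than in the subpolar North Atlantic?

34.5 cm

A Layer 1: 2.8×10⁻⁴ × 2.1 × 170 = 0.09996 m
A 670 × 0.91 × 2×10⁻⁴ = 0.12194 m
A Layer 3: 0.52 × 1500 × 2.1×10⁻⁴ = 0.16380 m
A total: 0.38570 m
B 0–100 m: 100 × 2×10⁻⁴ × 1 = 0.02000 m
B Layer 2: 580 × 1.3×10⁻⁴ × 0.27 = 0.020358 m
B total: 0.040358 m
Difference: 0.38570 − 0.040358 = 0.345342 m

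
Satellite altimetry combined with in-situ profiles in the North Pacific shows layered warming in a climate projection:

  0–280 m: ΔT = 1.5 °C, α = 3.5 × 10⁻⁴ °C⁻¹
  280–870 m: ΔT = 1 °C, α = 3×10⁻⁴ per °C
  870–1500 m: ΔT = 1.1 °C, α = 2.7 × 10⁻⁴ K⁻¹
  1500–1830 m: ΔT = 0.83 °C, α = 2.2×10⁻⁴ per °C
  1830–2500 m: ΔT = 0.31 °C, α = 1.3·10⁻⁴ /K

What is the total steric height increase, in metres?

Layer 1: 280 × 1.5 × 3.5×10⁻⁴ = 0.14700 m
Layer 2: 1 × 590 × 3×10⁻⁴ = 0.17700 m
Layer 3: 1.1 × 2.7×10⁻⁴ × 630 = 0.18711 m
0.83 × 2.2×10⁻⁴ × 330 = 0.060258 m
1830–2500 m: 0.31 × 1.3×10⁻⁴ × 670 = 0.027001 m
Δh = 0.14700 + 0.17700 + 0.18711 + 0.060258 + 0.027001 = 0.598369 m

0.60 m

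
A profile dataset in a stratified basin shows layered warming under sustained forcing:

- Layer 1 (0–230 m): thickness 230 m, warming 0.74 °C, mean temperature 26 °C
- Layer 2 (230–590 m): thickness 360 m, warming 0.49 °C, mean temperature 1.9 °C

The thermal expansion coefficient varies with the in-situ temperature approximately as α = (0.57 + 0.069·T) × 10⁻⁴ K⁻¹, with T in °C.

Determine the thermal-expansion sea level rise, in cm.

Δh ≈ 5.26 cm

Layer 1: α = (0.57 + 0.069×26)×10⁻⁴ = 2.364×10⁻⁴ K⁻¹
Layer 2: α = (0.57 + 0.069×1.9)×10⁻⁴ = 0.7011×10⁻⁴ K⁻¹
230 × 0.74 × 2.364×10⁻⁴ = 0.04023528 m
230–590 m: 0.7011×10⁻⁴ × 360 × 0.49 = 0.012367404 m
Δh = 0.04023528 + 0.012367404 = 0.052602684 m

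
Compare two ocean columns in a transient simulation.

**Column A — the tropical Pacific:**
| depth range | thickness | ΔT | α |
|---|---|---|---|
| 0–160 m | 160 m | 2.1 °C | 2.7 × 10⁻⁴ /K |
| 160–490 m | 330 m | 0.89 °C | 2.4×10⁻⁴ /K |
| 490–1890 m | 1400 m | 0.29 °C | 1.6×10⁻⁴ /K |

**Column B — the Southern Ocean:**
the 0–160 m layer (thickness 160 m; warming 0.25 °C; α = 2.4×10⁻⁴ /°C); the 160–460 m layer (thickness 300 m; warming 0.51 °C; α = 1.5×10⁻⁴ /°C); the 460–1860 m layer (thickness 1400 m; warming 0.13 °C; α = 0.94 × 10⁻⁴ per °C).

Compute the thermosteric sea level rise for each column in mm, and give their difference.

Δh_A ≈ 230 mm, Δh_B ≈ 50 mm; difference ≈ 180 mm

A Layer 1: 160 × 2.1 × 2.7×10⁻⁴ = 0.09072 m
A 0.89 × 2.4×10⁻⁴ × 330 = 0.070488 m
A Layer 3: 0.29 × 1400 × 1.6×10⁻⁴ = 0.06496 m
A total: 0.226168 m
B 160 × 2.4×10⁻⁴ × 0.25 = 0.00960 m
B 300 × 1.5×10⁻⁴ × 0.51 = 0.02295 m
B 460–1860 m: 0.13 × 1400 × 0.94×10⁻⁴ = 0.017108 m
B total: 0.049658 m
Difference: 0.226168 − 0.049658 = 0.17651 m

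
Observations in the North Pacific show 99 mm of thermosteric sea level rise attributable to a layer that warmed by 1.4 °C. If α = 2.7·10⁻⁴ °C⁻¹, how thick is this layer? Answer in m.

about 260 m

H = Δh/(αΔT) = 0.099 / (2.7×10⁻⁴ × 1.4) ≈ 261.9 m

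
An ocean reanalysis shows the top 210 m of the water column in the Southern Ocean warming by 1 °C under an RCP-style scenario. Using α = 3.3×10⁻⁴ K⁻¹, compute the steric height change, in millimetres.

Δh = αΔT·H = 3.3×10⁻⁴ × 1 × 210 = 0.06930 m

Δh ≈ 69 mm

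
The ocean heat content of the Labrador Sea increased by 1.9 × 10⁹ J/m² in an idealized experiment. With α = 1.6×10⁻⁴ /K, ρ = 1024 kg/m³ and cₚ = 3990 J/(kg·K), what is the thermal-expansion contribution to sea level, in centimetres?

7.44 cm

Δh = αQ/(ρcₚ) = 1.6×10⁻⁴ × 1.9×10⁹ / (1024 × 3990) ≈ 0.074405 m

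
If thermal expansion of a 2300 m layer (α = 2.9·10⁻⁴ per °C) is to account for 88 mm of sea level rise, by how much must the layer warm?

ΔT = Δh/(αH) = 0.088 / (2.9×10⁻⁴ × 2300) ≈ 0.1319 K

about 0.132 K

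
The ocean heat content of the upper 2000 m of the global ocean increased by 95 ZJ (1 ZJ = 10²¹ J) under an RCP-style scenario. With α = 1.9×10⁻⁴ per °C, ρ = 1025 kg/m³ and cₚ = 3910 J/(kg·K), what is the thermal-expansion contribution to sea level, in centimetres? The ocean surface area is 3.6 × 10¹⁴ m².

1.3 cm of thermosteric rise

Per unit area: Q = 95×10²¹ / (3.6×10¹⁴) ≈ 2.639×10⁸ J/m²
Δh = αQ/(ρcₚ) = 1.9×10⁻⁴ × 2.639×10⁸ / (1025 × 3910) ≈ 0.012511 m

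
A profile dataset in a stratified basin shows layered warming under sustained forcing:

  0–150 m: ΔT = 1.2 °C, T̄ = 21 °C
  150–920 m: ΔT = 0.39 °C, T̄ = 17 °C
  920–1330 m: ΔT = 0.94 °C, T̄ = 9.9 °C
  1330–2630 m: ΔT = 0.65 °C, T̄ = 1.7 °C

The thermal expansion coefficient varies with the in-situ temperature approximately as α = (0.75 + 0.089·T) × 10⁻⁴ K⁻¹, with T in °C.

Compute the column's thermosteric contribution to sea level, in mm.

Layer 1: α = (0.75 + 0.089×21)×10⁻⁴ = 2.619×10⁻⁴ K⁻¹
Layer 2: α = (0.75 + 0.089×17)×10⁻⁴ = 2.263×10⁻⁴ K⁻¹
Layer 3: α = (0.75 + 0.089×9.9)×10⁻⁴ = 1.6311×10⁻⁴ K⁻¹
Layer 4: α = (0.75 + 0.089×1.7)×10⁻⁴ = 0.9013×10⁻⁴ K⁻¹
Layer 1: 150 × 2.619×10⁻⁴ × 1.2 = 0.047142 m
Layer 2: 770 × 2.263×10⁻⁴ × 0.39 = 0.06795789 m
920–1330 m: 410 × 1.6311×10⁻⁴ × 0.94 = 0.062862594 m
0.9013×10⁻⁴ × 0.65 × 1300 = 0.07615985 m
Δh = 0.047142 + 0.06795789 + 0.062862594 + 0.07615985 = 0.254122334 m ≈ 254 mm

about 254 mm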